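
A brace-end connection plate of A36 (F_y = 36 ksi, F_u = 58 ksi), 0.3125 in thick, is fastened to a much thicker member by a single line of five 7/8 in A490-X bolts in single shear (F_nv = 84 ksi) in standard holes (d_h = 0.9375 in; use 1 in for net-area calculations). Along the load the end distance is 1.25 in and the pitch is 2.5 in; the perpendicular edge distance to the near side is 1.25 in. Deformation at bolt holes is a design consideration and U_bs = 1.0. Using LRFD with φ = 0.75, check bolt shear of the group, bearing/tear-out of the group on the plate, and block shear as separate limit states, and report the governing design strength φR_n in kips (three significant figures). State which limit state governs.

65.2 kips (block shear governs)

Bolt shear: A_b = π·0.875²/4 = 0.6013 in²; R_n = 84 × 0.6013 × 5 × 1 = 252.6 kips → 0.75 × 252.6 = 189 kips.
Bearing: edge l_c = 0.7812, r_n = 16.99 kips; interior l_c = 1.562, r_n = 33.98 kips; R_n = 16.99 + 4·33.98 = 152.9 kips → 115 kips.
Block shear: A_gv = 3.516, A_nv = 2.109, A_nt = 0.2344 in²; R_n = min(0.6F_uA_nv, 0.6F_yA_gv) + U_bs·F_u·A_nt = 87 kips → 65.2 kips.
Block shear governs: 65.2 kips.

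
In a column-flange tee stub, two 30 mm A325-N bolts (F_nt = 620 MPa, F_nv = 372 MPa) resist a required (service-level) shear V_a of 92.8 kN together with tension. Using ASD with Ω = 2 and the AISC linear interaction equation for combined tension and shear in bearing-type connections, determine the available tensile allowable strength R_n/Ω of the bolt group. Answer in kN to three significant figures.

415 kN

A_b = π·30²/4 = 706.9 mm²; f_rv = 92.8 × 1000 / (2 × 706.9) = 65.64 MPa.
F'_nt = 1.3 F_nt − (Ω F_nt / F_nv) f_rv = 1.3·620 − (2·620/372)·65.64 = 587.2 MPa, capped at F_nt → F'_nt = 587.2 MPa.
R_n = F'_nt · A_b · n = 587.2 × 706.9 × 2 / 1000 = 830.1 kN.
Allowable strength R_n/Ω = 830.1 / 2 = 415 kN.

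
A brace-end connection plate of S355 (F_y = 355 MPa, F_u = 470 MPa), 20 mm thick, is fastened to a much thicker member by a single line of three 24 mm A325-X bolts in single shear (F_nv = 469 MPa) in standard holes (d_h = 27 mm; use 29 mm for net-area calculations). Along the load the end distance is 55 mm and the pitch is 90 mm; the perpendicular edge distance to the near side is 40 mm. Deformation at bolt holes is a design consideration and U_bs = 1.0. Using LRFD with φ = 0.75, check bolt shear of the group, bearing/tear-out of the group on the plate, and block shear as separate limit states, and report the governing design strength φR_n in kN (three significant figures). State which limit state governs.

477 kN (bolt shear governs)

Bolt shear: A_b = π·24²/4 = 452.4 mm²; R_n = 469 × 452.4 × 3 × 1 / 1000 = 636.5 kN → 0.75 × 636.5 = 477 kN.
Bearing: edge l_c = 41.5, r_n = 468.1 kN; interior l_c = 63, r_n = 541.4 kN; R_n = 468.1 + 2·541.4 = 1551 kN → 1160 kN.
Block shear: A_gv = 4700, A_nv = 3250, A_nt = 510 mm²; R_n = min(0.6F_uA_nv, 0.6F_yA_gv) + U_bs·F_u·A_nt = 1156 kN → 867 kN.
Bolt shear governs: 477 kN.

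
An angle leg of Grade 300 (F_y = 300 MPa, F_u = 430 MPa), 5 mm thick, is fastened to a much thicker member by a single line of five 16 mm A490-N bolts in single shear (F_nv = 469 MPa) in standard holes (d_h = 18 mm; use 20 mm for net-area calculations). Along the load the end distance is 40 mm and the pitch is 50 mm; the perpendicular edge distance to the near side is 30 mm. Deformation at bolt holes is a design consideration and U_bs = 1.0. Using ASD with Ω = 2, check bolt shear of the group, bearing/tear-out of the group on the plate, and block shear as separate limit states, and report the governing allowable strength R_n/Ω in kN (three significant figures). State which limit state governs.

Bolt shear: A_b = π·16²/4 = 201.1 mm²; R_n = 469 × 201.1 × 5 × 1 / 1000 = 471.5 kN → 471.5 / 2 = 236 kN.
Bearing: edge l_c = 31, r_n = 79.98 kN; interior l_c = 32, r_n = 82.56 kN; R_n = 79.98 + 4·82.56 = 410.2 kN → 205 kN.
Block shear: A_gv = 1200, A_nv = 750, A_nt = 100 mm²; R_n = min(0.6F_uA_nv, 0.6F_yA_gv) + U_bs·F_u·A_nt = 236.5 kN → 118 kN.
Block shear governs: 118 kN.

118 kN (block shear governs)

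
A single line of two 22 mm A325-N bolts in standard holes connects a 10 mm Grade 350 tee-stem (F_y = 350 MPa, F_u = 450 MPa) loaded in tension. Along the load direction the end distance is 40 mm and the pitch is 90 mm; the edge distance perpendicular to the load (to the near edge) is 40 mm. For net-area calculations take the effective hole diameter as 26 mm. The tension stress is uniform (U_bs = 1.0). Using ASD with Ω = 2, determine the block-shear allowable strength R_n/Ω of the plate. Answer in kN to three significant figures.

Shear plane L_v = 40 + 1·90 = 130 mm; A_gv = 130 × 10 = 1300 mm².
A_nv = (130 − 1.5·26) × 10 = 910 mm².
A_nt = (40 − 0.5·26) × 10 = 270 mm².
0.6 F_u A_nv = 245.7 kN; 0.6 F_y A_gv = 273 kN → shear rupture governs the shear term.
R_n = 245.7 + 1.0 × 450 × 270 / 1000 = 367.2 kN.
Allowable strength R_n/Ω = 367.2 / 2 = 184 kN.

184 kN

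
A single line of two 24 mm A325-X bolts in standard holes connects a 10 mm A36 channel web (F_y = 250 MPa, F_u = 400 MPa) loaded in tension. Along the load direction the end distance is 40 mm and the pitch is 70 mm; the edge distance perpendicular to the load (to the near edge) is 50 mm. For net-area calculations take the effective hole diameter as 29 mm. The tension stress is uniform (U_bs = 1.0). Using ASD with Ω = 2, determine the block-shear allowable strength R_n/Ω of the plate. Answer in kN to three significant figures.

Shear plane L_v = 40 + 1·70 = 110 mm; A_gv = 110 × 10 = 1100 mm².
A_nv = (110 − 1.5·29) × 10 = 665 mm².
A_nt = (50 − 0.5·29) × 10 = 355 mm².
0.6 F_u A_nv = 159.6 kN; 0.6 F_y A_gv = 165 kN → shear rupture governs the shear term.
R_n = 159.6 + 1.0 × 400 × 355 / 1000 = 301.6 kN.
Allowable strength R_n/Ω = 301.6 / 2 = 151 kN.

151 kN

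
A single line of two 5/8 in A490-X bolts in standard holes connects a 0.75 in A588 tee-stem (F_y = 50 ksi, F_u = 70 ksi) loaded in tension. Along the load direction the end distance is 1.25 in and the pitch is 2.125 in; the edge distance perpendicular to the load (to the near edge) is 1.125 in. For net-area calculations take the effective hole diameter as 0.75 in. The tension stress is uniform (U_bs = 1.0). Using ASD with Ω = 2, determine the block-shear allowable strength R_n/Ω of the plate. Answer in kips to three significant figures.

Shear plane L_v = 1.25 + 1·2.125 = 3.375 in; A_gv = 3.375 × 0.75 = 2.531 in².
A_nv = (3.375 − 1.5·0.75) × 0.75 = 1.688 in².
A_nt = (1.125 − 0.5·0.75) × 0.75 = 0.5625 in².
0.6 F_u A_nv = 70.88 kips; 0.6 F_y A_gv = 75.94 kips → shear rupture governs the shear term.
R_n = 70.88 + 1.0 × 70 × 0.5625 = 110.2 kips.
Allowable strength R_n/Ω = 110.2 / 2 = 55.1 kips.

55.1 kips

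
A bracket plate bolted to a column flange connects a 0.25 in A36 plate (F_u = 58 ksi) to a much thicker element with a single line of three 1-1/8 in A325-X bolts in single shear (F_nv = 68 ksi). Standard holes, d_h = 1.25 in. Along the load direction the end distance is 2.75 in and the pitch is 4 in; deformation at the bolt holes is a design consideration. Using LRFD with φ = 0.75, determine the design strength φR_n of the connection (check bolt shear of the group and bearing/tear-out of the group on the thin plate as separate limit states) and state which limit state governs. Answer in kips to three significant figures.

86.5 kips (bearing governs)

Bolt shear: A_b = π·1.125²/4 = 0.994 in²; R_n = 68 × 0.994 × 3 × 1 = 202.8 kips → 0.75 × 202.8 = 152 kips.
Bearing (1.2 l_c t F_u ≤ 2.4 d t F_u): upper limit = 2.4·1.125·0.25·58 = 39.15 kips.
  Edge l_c = 2.75 − 1.25/2 = 2.125 → r_n = 36.97 kips; interior l_c = 4 − 1.25 = 2.75 → r_n = 39.15 kips.
  R_n,bearing = 1·36.97 + 2·39.15 = 115.3 kips → 0.75 × 115.3 = 86.5 kips.
Bearing governs: 86.5 kips.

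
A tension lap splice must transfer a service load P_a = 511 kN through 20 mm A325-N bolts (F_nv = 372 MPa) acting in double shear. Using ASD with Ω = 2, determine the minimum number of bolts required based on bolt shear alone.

A_b = π·20²/4 = 314.2 mm².
Per-bolt allowable strength R_n/Ω = 372 × 314.2 × 2 / 1000 / 2 = 116.9 kN.
n ≥ 511 / 116.9 = 4.372 → use 5 bolts.

5 bolts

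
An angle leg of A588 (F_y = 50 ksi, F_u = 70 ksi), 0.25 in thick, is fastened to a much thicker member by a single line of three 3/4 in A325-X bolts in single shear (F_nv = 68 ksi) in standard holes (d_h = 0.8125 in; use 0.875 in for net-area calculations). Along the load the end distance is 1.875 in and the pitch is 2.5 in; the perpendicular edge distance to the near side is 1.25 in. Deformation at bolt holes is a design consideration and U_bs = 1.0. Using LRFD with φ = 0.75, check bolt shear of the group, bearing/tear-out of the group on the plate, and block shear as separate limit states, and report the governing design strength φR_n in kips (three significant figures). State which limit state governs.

Bolt shear: A_b = π·0.75²/4 = 0.4418 in²; R_n = 68 × 0.4418 × 3 × 1 = 90.12 kips → 0.75 × 90.12 = 67.6 kips.
Bearing: edge l_c = 1.469, r_n = 30.84 kips; interior l_c = 1.688, r_n = 31.5 kips; R_n = 30.84 + 2·31.5 = 93.84 kips → 70.4 kips.
Block shear: A_gv = 1.719, A_nv = 1.172, A_nt = 0.2031 in²; R_n = min(0.6F_uA_nv, 0.6F_yA_gv) + U_bs·F_u·A_nt = 63.44 kips → 47.6 kips.
Block shear governs: 47.6 kips.

47.6 kips (block shear governs)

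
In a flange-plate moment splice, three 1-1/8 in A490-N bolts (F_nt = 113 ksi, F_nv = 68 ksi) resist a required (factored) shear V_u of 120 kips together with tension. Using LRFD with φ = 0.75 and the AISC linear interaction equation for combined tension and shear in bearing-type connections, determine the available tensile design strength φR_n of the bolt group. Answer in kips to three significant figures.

129 kips

A_b = π·1.125²/4 = 0.994 in²; f_rv = 120 / (3 × 0.994) = 40.24 ksi.
F'_nt = 1.3 F_nt − (F_nt / φF_nv) f_rv = 1.3·113 − (113/(0.75·68))·40.24 = 57.74 ksi, capped at F_nt → F'_nt = 57.74 ksi.
R_n = F'_nt · A_b · n = 57.74 × 0.994 × 3 = 172.2 kips.
Design strength φR_n = 0.75 × 172.2 = 129 kips.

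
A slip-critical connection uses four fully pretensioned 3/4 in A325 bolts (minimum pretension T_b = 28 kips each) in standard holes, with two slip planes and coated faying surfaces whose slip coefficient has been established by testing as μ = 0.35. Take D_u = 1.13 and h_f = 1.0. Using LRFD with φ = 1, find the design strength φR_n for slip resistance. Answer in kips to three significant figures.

R_n = μ · D_u · h_f · T_b · n_s · n_b = 0.35 × 1.13 × 1.0 × 28 × 2 × 4 = 88.59 kips.
Design strength φR_n = 1 × 88.59 = 88.6 kips.

88.6 kips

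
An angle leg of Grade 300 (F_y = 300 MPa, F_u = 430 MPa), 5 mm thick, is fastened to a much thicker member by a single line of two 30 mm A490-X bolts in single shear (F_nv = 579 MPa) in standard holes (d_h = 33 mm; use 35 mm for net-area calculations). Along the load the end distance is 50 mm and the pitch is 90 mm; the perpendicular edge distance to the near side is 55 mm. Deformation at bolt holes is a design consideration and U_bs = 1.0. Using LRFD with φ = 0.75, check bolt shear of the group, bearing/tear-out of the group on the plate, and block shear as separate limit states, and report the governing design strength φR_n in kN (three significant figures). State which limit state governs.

Bolt shear: A_b = π·30²/4 = 706.9 mm²; R_n = 579 × 706.9 × 2 × 1 / 1000 = 818.5 kN → 0.75 × 818.5 = 614 kN.
Bearing: edge l_c = 33.5, r_n = 86.43 kN; interior l_c = 57, r_n = 147.1 kN; R_n = 86.43 + 1·147.1 = 233.5 kN → 175 kN.
Block shear: A_gv = 700, A_nv = 437.5, A_nt = 187.5 mm²; R_n = min(0.6F_uA_nv, 0.6F_yA_gv) + U_bs·F_u·A_nt = 193.5 kN → 145 kN.
Block shear governs: 145 kN.

145 kN (block shear governs)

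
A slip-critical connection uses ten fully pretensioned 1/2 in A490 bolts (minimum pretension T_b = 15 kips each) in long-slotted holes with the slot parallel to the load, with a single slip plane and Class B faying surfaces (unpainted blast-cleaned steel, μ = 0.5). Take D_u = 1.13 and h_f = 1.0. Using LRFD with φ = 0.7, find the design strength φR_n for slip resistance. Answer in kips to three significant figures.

R_n = μ · D_u · h_f · T_b · n_s · n_b = 0.5 × 1.13 × 1.0 × 15 × 1 × 10 = 84.75 kips.
Design strength φR_n = 0.7 × 84.75 = 59.3 kips.

59.3 kips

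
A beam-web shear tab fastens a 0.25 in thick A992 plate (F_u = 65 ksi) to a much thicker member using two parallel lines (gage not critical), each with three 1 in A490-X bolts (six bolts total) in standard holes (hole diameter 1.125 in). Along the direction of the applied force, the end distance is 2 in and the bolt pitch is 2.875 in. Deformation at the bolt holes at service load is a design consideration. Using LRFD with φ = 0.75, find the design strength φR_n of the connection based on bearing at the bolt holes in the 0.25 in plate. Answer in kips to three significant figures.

144 kips

Per bolt r_n = 1.2 l_c t F_u ≤ 2.4 d t F_u; upper limit = 2.4 × 1 × 0.25 × 65 = 39 kips.
Edge bolt: l_c = 2 − 1.125/2 = 1.438 in → 1.2 × 1.438 × 0.25 × 65 = 28.03 → r_n = 28.03 kips.
Interior bolts: l_c = 2.875 − 1.125 = 1.75 in → 1.2 × 1.75 × 0.25 × 65 = 34.12 → r_n = 34.12 kips.
R_n = 2 × 28.03 + 4 × 34.12 = 192.6 kips.
Design strength φR_n = 0.75 × 192.6 = 144 kips.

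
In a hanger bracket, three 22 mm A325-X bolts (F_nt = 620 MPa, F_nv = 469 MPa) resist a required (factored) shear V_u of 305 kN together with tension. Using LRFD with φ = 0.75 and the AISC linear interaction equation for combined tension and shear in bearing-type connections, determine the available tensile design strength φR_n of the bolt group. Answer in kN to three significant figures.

A_b = π·22²/4 = 380.1 mm²; f_rv = 305 × 1000 / (3 × 380.1) = 267.5 MPa.
F'_nt = 1.3 F_nt − (F_nt / φF_nv) f_rv = 1.3·620 − (620/(0.75·469))·267.5 = 334.6 MPa, capped at F_nt → F'_nt = 334.6 MPa.
R_n = F'_nt · A_b · n = 334.6 × 380.1 × 3 / 1000 = 381.6 kN.
Design strength φR_n = 0.75 × 381.6 = 286 kN.

286 kN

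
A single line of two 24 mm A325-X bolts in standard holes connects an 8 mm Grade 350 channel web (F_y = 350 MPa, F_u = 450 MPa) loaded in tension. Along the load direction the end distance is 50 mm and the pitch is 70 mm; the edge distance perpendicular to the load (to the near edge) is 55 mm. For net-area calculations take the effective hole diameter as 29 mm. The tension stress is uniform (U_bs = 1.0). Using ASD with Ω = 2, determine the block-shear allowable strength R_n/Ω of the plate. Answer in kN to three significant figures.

156 kN

Shear plane L_v = 50 + 1·70 = 120 mm; A_gv = 120 × 8 = 960 mm².
A_nv = (120 − 1.5·29) × 8 = 612 mm².
A_nt = (55 − 0.5·29) × 8 = 324 mm².
0.6 F_u A_nv = 165.2 kN; 0.6 F_y A_gv = 201.6 kN → shear rupture governs the shear term.
R_n = 165.2 + 1.0 × 450 × 324 / 1000 = 311 kN.
Allowable strength R_n/Ω = 311 / 2 = 156 kN.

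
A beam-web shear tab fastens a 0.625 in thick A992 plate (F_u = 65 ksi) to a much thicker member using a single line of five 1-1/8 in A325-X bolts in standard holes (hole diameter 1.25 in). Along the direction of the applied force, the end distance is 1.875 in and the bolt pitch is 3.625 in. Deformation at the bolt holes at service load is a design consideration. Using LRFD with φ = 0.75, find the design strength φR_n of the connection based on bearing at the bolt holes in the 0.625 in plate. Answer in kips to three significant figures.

375 kips

Per bolt r_n = 1.2 l_c t F_u ≤ 2.4 d t F_u; upper limit = 2.4 × 1.125 × 0.625 × 65 = 109.7 kips.
Edge bolt: l_c = 1.875 − 1.25/2 = 1.25 in → 1.2 × 1.25 × 0.625 × 65 = 60.94 → r_n = 60.94 kips.
Interior bolts: l_c = 3.625 − 1.25 = 2.375 in → 1.2 × 2.375 × 0.625 × 65 = 115.8 → r_n = 109.7 kips.
R_n = 1 × 60.94 + 4 × 109.7 = 499.7 kips.
Design strength φR_n = 0.75 × 499.7 = 375 kips.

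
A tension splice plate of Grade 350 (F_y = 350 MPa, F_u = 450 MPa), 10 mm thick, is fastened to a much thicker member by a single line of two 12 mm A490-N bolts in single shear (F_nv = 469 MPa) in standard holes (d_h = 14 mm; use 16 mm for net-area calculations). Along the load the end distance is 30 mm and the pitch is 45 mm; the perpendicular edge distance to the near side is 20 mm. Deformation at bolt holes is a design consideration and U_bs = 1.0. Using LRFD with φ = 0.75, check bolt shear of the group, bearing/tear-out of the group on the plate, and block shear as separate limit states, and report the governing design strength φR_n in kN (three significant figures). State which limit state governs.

Bolt shear: A_b = π·12²/4 = 113.1 mm²; R_n = 469 × 113.1 × 2 × 1 / 1000 = 106.1 kN → 0.75 × 106.1 = 79.6 kN.
Bearing: edge l_c = 23, r_n = 124.2 kN; interior l_c = 31, r_n = 129.6 kN; R_n = 124.2 + 1·129.6 = 253.8 kN → 190 kN.
Block shear: A_gv = 750, A_nv = 510, A_nt = 120 mm²; R_n = min(0.6F_uA_nv, 0.6F_yA_gv) + U_bs·F_u·A_nt = 191.7 kN → 144 kN.
Bolt shear governs: 79.6 kN.

79.6 kN (bolt shear governs)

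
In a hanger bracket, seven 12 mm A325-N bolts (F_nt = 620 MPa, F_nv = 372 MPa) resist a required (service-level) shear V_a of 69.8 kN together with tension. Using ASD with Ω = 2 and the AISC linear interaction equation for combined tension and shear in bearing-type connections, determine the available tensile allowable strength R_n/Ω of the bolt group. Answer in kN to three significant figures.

203 kN

A_b = π·12²/4 = 113.1 mm²; f_rv = 69.8 × 1000 / (7 × 113.1) = 88.17 MPa.
F'_nt = 1.3 F_nt − (Ω F_nt / F_nv) f_rv = 1.3·620 − (2·620/372)·88.17 = 512.1 MPa, capped at F_nt → F'_nt = 512.1 MPa.
R_n = F'_nt · A_b · n = 512.1 × 113.1 × 7 / 1000 = 405.4 kN.
Allowable strength R_n/Ω = 405.4 / 2 = 203 kN.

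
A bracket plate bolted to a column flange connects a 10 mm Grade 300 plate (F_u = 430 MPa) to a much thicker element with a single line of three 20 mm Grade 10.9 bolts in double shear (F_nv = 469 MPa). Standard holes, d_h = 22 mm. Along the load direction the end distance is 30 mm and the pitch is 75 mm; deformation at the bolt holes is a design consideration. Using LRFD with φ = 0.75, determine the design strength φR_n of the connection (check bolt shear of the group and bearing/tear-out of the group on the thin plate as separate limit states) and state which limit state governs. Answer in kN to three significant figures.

383 kN (bearing governs)

Bolt shear: A_b = π·20²/4 = 314.2 mm²; R_n = 469 × 314.2 × 3 × 2 / 1000 = 884 kN → 0.75 × 884 = 663 kN.
Bearing (1.2 l_c t F_u ≤ 2.4 d t F_u): upper limit = 2.4·20·10·430 / 1000 = 206.4 kN.
  Edge l_c = 30 − 22/2 = 19 → r_n = 98.04 kN; interior l_c = 75 − 22 = 53 → r_n = 206.4 kN.
  R_n,bearing = 1·98.04 + 2·206.4 = 510.8 kN → 0.75 × 510.8 = 383 kN.
Bearing governs: 383 kN.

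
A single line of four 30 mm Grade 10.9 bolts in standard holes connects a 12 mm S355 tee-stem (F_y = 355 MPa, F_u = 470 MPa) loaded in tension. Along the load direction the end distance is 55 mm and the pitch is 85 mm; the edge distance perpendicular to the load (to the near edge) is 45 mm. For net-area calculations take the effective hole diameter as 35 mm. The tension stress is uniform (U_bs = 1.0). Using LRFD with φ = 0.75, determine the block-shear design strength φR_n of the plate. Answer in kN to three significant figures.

Shear plane L_v = 55 + 3·85 = 310 mm; A_gv = 310 × 12 = 3720 mm².
A_nv = (310 − 3.5·35) × 12 = 2250 mm².
A_nt = (45 − 0.5·35) × 12 = 330 mm².
0.6 F_u A_nv = 634.5 kN; 0.6 F_y A_gv = 792.4 kN → shear rupture governs the shear term.
R_n = 634.5 + 1.0 × 470 × 330 / 1000 = 789.6 kN.
Design strength φR_n = 0.75 × 789.6 = 592 kN.

592 kN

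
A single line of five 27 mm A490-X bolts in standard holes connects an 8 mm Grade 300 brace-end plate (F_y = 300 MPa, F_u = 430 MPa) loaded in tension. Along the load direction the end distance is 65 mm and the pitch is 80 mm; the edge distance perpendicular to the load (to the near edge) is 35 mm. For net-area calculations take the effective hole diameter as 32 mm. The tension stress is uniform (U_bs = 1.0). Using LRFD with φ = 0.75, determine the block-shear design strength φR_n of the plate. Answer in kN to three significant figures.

422 kN

Shear plane L_v = 65 + 4·80 = 385 mm; A_gv = 385 × 8 = 3080 mm².
A_nv = (385 − 4.5·32) × 8 = 1928 mm².
A_nt = (35 − 0.5·32) × 8 = 152 mm².
0.6 F_u A_nv = 497.4 kN; 0.6 F_y A_gv = 554.4 kN → shear rupture governs the shear term.
R_n = 497.4 + 1.0 × 430 × 152 / 1000 = 562.8 kN.
Design strength φR_n = 0.75 × 562.8 = 422 kN.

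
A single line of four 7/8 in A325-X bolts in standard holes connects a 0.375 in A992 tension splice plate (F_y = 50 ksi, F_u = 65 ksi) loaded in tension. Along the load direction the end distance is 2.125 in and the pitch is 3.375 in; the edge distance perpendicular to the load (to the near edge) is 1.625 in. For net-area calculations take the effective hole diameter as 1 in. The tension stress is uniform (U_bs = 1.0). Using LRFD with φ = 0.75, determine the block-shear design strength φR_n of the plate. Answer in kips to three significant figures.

117 kips

Shear plane L_v = 2.125 + 3·3.375 = 12.25 in; A_gv = 12.25 × 0.375 = 4.594 in².
A_nv = (12.25 − 3.5·1) × 0.375 = 3.281 in².
A_nt = (1.625 − 0.5·1) × 0.375 = 0.4219 in².
0.6 F_u A_nv = 128 kips; 0.6 F_y A_gv = 137.8 kips → shear rupture governs the shear term.
R_n = 128 + 1.0 × 65 × 0.4219 = 155.4 kips.
Design strength φR_n = 0.75 × 155.4 = 117 kips.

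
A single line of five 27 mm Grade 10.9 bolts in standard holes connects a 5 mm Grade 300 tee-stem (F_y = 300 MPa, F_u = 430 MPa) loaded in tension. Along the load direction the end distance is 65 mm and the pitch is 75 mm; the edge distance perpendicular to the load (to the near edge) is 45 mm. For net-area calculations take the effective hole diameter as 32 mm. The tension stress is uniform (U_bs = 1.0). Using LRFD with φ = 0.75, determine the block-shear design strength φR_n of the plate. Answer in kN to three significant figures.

261 kN

Shear plane L_v = 65 + 4·75 = 365 mm; A_gv = 365 × 5 = 1825 mm².
A_nv = (365 − 4.5·32) × 5 = 1105 mm².
A_nt = (45 − 0.5·32) × 5 = 145 mm².
0.6 F_u A_nv = 285.1 kN; 0.6 F_y A_gv = 328.5 kN → shear rupture governs the shear term.
R_n = 285.1 + 1.0 × 430 × 145 / 1000 = 347.4 kN.
Design strength φR_n = 0.75 × 347.4 = 261 kN.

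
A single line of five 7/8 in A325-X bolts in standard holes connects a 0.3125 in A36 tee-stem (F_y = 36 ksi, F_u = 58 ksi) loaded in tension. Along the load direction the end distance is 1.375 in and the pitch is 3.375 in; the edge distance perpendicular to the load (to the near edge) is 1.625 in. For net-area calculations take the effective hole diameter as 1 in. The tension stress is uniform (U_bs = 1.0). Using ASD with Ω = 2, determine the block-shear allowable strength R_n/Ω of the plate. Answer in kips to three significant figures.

Shear plane L_v = 1.375 + 4·3.375 = 14.88 in; A_gv = 14.88 × 0.3125 = 4.648 in².
A_nv = (14.88 − 4.5·1) × 0.3125 = 3.242 in².
A_nt = (1.625 − 0.5·1) × 0.3125 = 0.3516 in².
0.6 F_u A_nv = 112.8 kips; 0.6 F_y A_gv = 100.4 kips → shear yielding governs the shear term.
R_n = 100.4 + 1.0 × 58 × 0.3516 = 120.8 kips.
Allowable strength R_n/Ω = 120.8 / 2 = 60.4 kips.

60.4 kips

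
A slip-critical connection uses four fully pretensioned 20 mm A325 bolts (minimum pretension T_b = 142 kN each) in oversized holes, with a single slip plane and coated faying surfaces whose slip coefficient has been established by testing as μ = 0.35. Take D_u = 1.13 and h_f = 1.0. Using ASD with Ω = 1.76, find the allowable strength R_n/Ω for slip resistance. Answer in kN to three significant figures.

R_n = μ · D_u · h_f · T_b · n_s · n_b = 0.35 × 1.13 × 1.0 × 142 × 1 × 4 = 224.6 kN.
Allowable strength R_n/Ω = 224.6 / 1.76 = 128 kN.

128 kN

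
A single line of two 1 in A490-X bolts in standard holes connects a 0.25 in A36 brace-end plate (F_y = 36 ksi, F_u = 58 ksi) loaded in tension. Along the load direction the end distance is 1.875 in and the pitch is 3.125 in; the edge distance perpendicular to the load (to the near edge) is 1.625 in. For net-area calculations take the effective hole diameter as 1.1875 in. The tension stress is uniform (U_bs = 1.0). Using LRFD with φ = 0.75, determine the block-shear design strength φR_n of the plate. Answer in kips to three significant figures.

31.5 kips

Shear plane L_v = 1.875 + 1·3.125 = 5 in; A_gv = 5 × 0.25 = 1.25 in².
A_nv = (5 − 1.5·1.1875) × 0.25 = 0.8047 in².
A_nt = (1.625 − 0.5·1.1875) × 0.25 = 0.2578 in².
0.6 F_u A_nv = 28 kips; 0.6 F_y A_gv = 27 kips → shear yielding governs the shear term.
R_n = 27 + 1.0 × 58 × 0.2578 = 41.95 kips.
Design strength φR_n = 0.75 × 41.95 = 31.5 kips.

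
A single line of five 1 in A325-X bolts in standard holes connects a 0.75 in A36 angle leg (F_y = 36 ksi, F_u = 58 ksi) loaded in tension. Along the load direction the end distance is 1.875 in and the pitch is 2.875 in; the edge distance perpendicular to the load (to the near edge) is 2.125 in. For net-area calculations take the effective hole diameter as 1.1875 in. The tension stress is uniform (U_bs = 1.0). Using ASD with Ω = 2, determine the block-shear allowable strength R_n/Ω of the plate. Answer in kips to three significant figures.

Shear plane L_v = 1.875 + 4·2.875 = 13.38 in; A_gv = 13.38 × 0.75 = 10.03 in².
A_nv = (13.38 − 4.5·1.1875) × 0.75 = 6.023 in².
A_nt = (2.125 − 0.5·1.1875) × 0.75 = 1.148 in².
0.6 F_u A_nv = 209.6 kips; 0.6 F_y A_gv = 216.7 kips → shear rupture governs the shear term.
R_n = 209.6 + 1.0 × 58 × 1.148 = 276.2 kips.
Allowable strength R_n/Ω = 276.2 / 2 = 138 kips.

138 kips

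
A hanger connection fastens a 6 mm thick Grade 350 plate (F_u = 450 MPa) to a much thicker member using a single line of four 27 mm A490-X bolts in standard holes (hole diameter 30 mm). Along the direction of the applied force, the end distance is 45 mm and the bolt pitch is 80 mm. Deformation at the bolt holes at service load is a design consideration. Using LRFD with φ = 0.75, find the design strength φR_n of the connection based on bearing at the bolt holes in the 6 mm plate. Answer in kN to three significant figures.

Per bolt r_n = 1.2 l_c t F_u ≤ 2.4 d t F_u; upper limit = 2.4 × 27 × 6 × 450 / 1000 = 175 kN.
Edge bolt: l_c = 45 − 30/2 = 30 mm → 1.2 × 30 × 6 × 450 / 1000 = 97.2 → r_n = 97.2 kN.
Interior bolts: l_c = 80 − 30 = 50 mm → 1.2 × 50 × 6 × 450 / 1000 = 162 → r_n = 162 kN.
R_n = 1 × 97.2 + 3 × 162 = 583.2 kN.
Design strength φR_n = 0.75 × 583.2 = 437 kN.

437 kN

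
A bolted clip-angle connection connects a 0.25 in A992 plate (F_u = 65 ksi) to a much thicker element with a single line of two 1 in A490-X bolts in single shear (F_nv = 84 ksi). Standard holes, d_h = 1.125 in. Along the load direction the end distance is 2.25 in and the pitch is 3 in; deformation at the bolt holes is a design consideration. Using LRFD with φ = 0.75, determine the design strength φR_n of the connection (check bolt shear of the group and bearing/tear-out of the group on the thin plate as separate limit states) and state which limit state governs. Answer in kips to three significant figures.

52.1 kips (bearing governs)

Bolt shear: A_b = π·1²/4 = 0.7854 in²; R_n = 84 × 0.7854 × 2 × 1 = 131.9 kips → 0.75 × 131.9 = 99 kips.
Bearing (1.2 l_c t F_u ≤ 2.4 d t F_u): upper limit = 2.4·1·0.25·65 = 39 kips.
  Edge l_c = 2.25 − 1.125/2 = 1.688 → r_n = 32.91 kips; interior l_c = 3 − 1.125 = 1.875 → r_n = 36.56 kips.
  R_n,bearing = 1·32.91 + 1·36.56 = 69.47 kips → 0.75 × 69.47 = 52.1 kips.
Bearing governs: 52.1 kips.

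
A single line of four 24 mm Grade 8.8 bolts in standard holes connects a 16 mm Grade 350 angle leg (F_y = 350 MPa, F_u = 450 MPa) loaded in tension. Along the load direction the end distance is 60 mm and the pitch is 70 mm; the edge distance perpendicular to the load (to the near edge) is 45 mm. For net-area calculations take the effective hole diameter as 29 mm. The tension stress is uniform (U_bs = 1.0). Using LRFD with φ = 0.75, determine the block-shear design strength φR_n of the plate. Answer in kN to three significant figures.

711 kN

Shear plane L_v = 60 + 3·70 = 270 mm; A_gv = 270 × 16 = 4320 mm².
A_nv = (270 − 3.5·29) × 16 = 2696 mm².
A_nt = (45 − 0.5·29) × 16 = 488 mm².
0.6 F_u A_nv = 727.9 kN; 0.6 F_y A_gv = 907.2 kN → shear rupture governs the shear term.
R_n = 727.9 + 1.0 × 450 × 488 / 1000 = 947.5 kN.
Design strength φR_n = 0.75 × 947.5 = 711 kN.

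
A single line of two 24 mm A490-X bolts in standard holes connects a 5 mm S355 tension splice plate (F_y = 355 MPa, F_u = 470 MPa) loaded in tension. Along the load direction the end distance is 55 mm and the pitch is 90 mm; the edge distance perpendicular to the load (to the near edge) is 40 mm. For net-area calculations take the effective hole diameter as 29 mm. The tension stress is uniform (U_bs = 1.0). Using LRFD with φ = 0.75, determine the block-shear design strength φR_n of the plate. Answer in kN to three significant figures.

152 kN

Shear plane L_v = 55 + 1·90 = 145 mm; A_gv = 145 × 5 = 725 mm².
A_nv = (145 − 1.5·29) × 5 = 507.5 mm².
A_nt = (40 − 0.5·29) × 5 = 127.5 mm².
0.6 F_u A_nv = 143.1 kN; 0.6 F_y A_gv = 154.4 kN → shear rupture governs the shear term.
R_n = 143.1 + 1.0 × 470 × 127.5 / 1000 = 203 kN.
Design strength φR_n = 0.75 × 203 = 152 kN.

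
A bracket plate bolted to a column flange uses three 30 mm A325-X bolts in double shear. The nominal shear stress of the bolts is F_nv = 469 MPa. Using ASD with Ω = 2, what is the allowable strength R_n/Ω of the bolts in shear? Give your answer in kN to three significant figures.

A_b = π × 30² / 4 = 706.9 mm².
R_n = F_nv · A_b · n · n_s = 469 × 706.9 × 3 × 2 / 1000 = 1989 kN.
Allowable strength R_n/Ω = 1989 / 2 = 995 kN.

995 kN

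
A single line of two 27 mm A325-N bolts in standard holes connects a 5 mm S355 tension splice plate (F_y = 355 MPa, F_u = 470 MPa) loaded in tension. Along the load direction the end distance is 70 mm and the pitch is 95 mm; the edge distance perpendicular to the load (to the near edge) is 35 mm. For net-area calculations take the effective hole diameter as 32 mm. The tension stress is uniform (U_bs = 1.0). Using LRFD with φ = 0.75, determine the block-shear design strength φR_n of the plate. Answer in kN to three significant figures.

Shear plane L_v = 70 + 1·95 = 165 mm; A_gv = 165 × 5 = 825 mm².
A_nv = (165 − 1.5·32) × 5 = 585 mm².
A_nt = (35 − 0.5·32) × 5 = 95 mm².
0.6 F_u A_nv = 165 kN; 0.6 F_y A_gv = 175.7 kN → shear rupture governs the shear term.
R_n = 165 + 1.0 × 470 × 95 / 1000 = 209.6 kN.
Design strength φR_n = 0.75 × 209.6 = 157 kN.

157 kN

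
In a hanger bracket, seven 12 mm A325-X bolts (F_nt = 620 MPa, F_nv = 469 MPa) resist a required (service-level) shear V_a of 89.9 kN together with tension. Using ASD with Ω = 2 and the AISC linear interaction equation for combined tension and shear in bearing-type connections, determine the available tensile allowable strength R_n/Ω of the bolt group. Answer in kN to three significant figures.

200 kN

A_b = π·12²/4 = 113.1 mm²; f_rv = 89.9 × 1000 / (7 × 113.1) = 113.6 MPa.
F'_nt = 1.3 F_nt − (Ω F_nt / F_nv) f_rv = 1.3·620 − (2·620/469)·113.6 = 505.8 MPa, capped at F_nt → F'_nt = 505.8 MPa.
R_n = F'_nt · A_b · n = 505.8 × 113.1 × 7 / 1000 = 400.4 kN.
Allowable strength R_n/Ω = 400.4 / 2 = 200 kN.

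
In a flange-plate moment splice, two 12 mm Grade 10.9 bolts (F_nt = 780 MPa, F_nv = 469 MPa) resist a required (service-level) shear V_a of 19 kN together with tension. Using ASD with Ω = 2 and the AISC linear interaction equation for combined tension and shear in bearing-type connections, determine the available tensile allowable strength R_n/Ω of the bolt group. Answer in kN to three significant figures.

A_b = π·12²/4 = 113.1 mm²; f_rv = 19 × 1000 / (2 × 113.1) = 84 MPa.
F'_nt = 1.3 F_nt − (Ω F_nt / F_nv) f_rv = 1.3·780 − (2·780/469)·84 = 734.6 MPa, capped at F_nt → F'_nt = 734.6 MPa.
R_n = F'_nt · A_b · n = 734.6 × 113.1 × 2 / 1000 = 166.2 kN.
Allowable strength R_n/Ω = 166.2 / 2 = 83.1 kN.

83.1 kN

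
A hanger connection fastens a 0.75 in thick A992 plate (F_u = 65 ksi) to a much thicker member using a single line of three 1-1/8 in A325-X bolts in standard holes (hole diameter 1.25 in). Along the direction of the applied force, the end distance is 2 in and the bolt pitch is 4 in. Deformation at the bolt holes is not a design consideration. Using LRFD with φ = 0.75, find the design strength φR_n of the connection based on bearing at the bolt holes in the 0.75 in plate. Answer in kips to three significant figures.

Per bolt r_n = 1.5 l_c t F_u ≤ 3.0 d t F_u; upper limit = 3.0 × 1.125 × 0.75 × 65 = 164.5 kips.
Edge bolt: l_c = 2 − 1.25/2 = 1.375 in → 1.5 × 1.375 × 0.75 × 65 = 100.5 → r_n = 100.5 kips.
Interior bolts: l_c = 4 − 1.25 = 2.75 in → 1.5 × 2.75 × 0.75 × 65 = 201.1 → r_n = 164.5 kips.
R_n = 1 × 100.5 + 2 × 164.5 = 429.6 kips.
Design strength φR_n = 0.75 × 429.6 = 322 kips.

322 kips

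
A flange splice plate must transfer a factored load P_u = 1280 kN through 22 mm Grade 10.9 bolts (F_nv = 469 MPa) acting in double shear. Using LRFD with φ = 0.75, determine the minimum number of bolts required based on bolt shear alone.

A_b = π·22²/4 = 380.1 mm².
Per-bolt design strength φR_n = 0.75 × 469 × 380.1 × 2 / 1000 = 267.4 kN.
n ≥ 1280 / 267.4 = 4.786 → use 5 bolts.

5 bolts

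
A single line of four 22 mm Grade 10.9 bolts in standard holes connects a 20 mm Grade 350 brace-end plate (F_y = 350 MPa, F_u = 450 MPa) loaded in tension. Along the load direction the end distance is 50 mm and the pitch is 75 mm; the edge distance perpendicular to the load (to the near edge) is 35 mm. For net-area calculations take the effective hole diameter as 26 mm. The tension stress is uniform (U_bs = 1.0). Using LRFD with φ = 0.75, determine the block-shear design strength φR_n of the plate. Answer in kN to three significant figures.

894 kN

Shear plane L_v = 50 + 3·75 = 275 mm; A_gv = 275 × 20 = 5500 mm².
A_nv = (275 − 3.5·26) × 20 = 3680 mm².
A_nt = (35 − 0.5·26) × 20 = 440 mm².
0.6 F_u A_nv = 993.6 kN; 0.6 F_y A_gv = 1155 kN → shear rupture governs the shear term.
R_n = 993.6 + 1.0 × 450 × 440 / 1000 = 1192 kN.
Design strength φR_n = 0.75 × 1192 = 894 kN.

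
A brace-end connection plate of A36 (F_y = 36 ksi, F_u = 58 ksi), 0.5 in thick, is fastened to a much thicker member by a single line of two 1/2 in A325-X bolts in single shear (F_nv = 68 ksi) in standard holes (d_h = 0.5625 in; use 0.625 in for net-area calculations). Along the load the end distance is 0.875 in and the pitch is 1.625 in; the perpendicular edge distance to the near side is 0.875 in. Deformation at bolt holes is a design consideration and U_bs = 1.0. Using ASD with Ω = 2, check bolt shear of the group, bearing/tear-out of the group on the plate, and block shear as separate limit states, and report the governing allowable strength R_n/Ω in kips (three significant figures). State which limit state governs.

Bolt shear: A_b = π·0.5²/4 = 0.1963 in²; R_n = 68 × 0.1963 × 2 × 1 = 26.7 kips → 26.7 / 2 = 13.4 kips.
Bearing: edge l_c = 0.5938, r_n = 20.66 kips; interior l_c = 1.062, r_n = 34.8 kips; R_n = 20.66 + 1·34.8 = 55.46 kips → 27.7 kips.
Block shear: A_gv = 1.25, A_nv = 0.7812, A_nt = 0.2812 in²; R_n = min(0.6F_uA_nv, 0.6F_yA_gv) + U_bs·F_u·A_nt = 43.31 kips → 21.7 kips.
Bolt shear governs: 13.4 kips.

13.4 kips (bolt shear governs)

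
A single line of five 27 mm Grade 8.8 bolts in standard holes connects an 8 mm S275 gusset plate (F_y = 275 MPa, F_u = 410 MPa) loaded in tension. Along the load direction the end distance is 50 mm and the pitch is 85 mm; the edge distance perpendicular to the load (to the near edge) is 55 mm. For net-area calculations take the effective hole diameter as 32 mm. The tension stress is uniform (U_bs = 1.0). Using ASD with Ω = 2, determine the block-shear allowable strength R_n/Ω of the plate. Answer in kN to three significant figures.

Shear plane L_v = 50 + 4·85 = 390 mm; A_gv = 390 × 8 = 3120 mm².
A_nv = (390 − 4.5·32) × 8 = 1968 mm².
A_nt = (55 − 0.5·32) × 8 = 312 mm².
0.6 F_u A_nv = 484.1 kN; 0.6 F_y A_gv = 514.8 kN → shear rupture governs the shear term.
R_n = 484.1 + 1.0 × 410 × 312 / 1000 = 612 kN.
Allowable strength R_n/Ω = 612 / 2 = 306 kN.

306 kN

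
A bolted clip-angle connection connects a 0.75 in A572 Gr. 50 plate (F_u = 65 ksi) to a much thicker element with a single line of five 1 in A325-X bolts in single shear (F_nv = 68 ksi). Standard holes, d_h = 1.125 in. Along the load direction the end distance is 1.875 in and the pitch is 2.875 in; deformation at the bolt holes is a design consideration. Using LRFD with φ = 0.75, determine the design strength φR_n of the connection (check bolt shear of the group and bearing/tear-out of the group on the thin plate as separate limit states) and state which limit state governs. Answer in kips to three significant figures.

Bolt shear: A_b = π·1²/4 = 0.7854 in²; R_n = 68 × 0.7854 × 5 × 1 = 267 kips → 0.75 × 267 = 200 kips.
Bearing (1.2 l_c t F_u ≤ 2.4 d t F_u): upper limit = 2.4·1·0.75·65 = 117 kips.
  Edge l_c = 1.875 − 1.125/2 = 1.312 → r_n = 76.78 kips; interior l_c = 2.875 − 1.125 = 1.75 → r_n = 102.4 kips.
  R_n,bearing = 1·76.78 + 4·102.4 = 486.3 kips → 0.75 × 486.3 = 365 kips.
Bolt shear governs: 200 kips.

200 kips (bolt shear governs)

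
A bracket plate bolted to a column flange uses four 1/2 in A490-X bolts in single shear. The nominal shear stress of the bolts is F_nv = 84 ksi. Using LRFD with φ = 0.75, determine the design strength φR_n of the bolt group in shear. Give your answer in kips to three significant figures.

49.5 kips

A_b = π × 0.5² / 4 = 0.1963 in².
R_n = F_nv · A_b · n · n_s = 84 × 0.1963 × 4 × 1 = 65.97 kips.
Design strength φR_n = 0.75 × 65.97 = 49.5 kips.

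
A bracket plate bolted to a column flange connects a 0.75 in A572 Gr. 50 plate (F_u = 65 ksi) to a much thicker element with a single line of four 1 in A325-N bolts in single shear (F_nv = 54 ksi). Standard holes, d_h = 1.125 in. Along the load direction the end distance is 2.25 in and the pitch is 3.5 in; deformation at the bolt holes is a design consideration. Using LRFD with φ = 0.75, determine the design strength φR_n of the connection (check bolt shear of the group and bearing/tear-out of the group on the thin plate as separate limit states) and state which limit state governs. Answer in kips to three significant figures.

Bolt shear: A_b = π·1²/4 = 0.7854 in²; R_n = 54 × 0.7854 × 4 × 1 = 169.6 kips → 0.75 × 169.6 = 127 kips.
Bearing (1.2 l_c t F_u ≤ 2.4 d t F_u): upper limit = 2.4·1·0.75·65 = 117 kips.
  Edge l_c = 2.25 − 1.125/2 = 1.688 → r_n = 98.72 kips; interior l_c = 3.5 − 1.125 = 2.375 → r_n = 117 kips.
  R_n,bearing = 1·98.72 + 3·117 = 449.7 kips → 0.75 × 449.7 = 337 kips.
Bolt shear governs: 127 kips.

127 kips (bolt shear governs)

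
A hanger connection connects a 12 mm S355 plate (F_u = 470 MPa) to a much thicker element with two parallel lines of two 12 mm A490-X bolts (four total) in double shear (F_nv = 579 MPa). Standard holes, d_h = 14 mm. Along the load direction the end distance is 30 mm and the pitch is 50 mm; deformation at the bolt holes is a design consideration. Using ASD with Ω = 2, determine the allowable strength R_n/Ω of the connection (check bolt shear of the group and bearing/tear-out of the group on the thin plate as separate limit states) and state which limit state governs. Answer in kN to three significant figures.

262 kN (bolt shear governs)

Bolt shear: A_b = π·12²/4 = 113.1 mm²; R_n = 579 × 113.1 × 4 × 2 / 1000 = 523.9 kN → 523.9 / 2 = 262 kN.
Bearing (1.2 l_c t F_u ≤ 2.4 d t F_u): upper limit = 2.4·12·12·470 / 1000 = 162.4 kN.
  Edge l_c = 30 − 14/2 = 23 → r_n = 155.7 kN; interior l_c = 50 − 14 = 36 → r_n = 162.4 kN.
  R_n,bearing = 2·155.7 + 2·162.4 = 636.2 kN → 636.2 / 2 = 318 kN.
Bolt shear governs: 262 kN.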